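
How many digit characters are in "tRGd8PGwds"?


Input string: 'tRGd8PGwds'
Operation: count digit characters (0-9)
Scan: 't', 'R', 'G', 'd', '8'(digit), 'P', 'G', 'w', 'd', 's'
Digits found: 1
Result: 1


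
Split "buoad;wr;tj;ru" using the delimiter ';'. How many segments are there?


Input string: 'buoad;wr;tj;ru'
Delimiter: ';'
Split result: 'buoad', 'wr', 'tj', 'ru'
Number of parts: 4


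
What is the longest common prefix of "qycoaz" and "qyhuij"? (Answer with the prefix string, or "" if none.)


String 1: 'qycoaz'
String 2: 'qyhuij'
Compare position by position:
pos 0: 'q' vs 'q' match
pos 1: 'y' vs 'y' match
pos 2: 'c' vs 'h' differ -> stop
Longest common prefix: "qy" (length 2)


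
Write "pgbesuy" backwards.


Input string: 'pgbesuy'
Operation: reverse character order
Original order: 'p' -> 'g' -> 'b' -> 'e' -> 's' -> 'u' -> 'y'
Reversed order: 'y' -> 'u' -> 's' -> 'e' -> 'b' -> 'g' -> 'p'
Result: yusebgp


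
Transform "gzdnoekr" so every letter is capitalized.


Input string: 'gzdnoekr'
Operation: convert each letter to uppercase
Mapping: 'g'->'G', 'z'->'Z', 'd'->'D', 'n'->'N', 'o'->'O', 'e'->'E', 'k'->'K', 'r'->'R'
Result: GZDNOEKR


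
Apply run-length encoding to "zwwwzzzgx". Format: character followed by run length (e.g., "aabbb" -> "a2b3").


Input: 'zwwwzzzgx'
Operation: identify consecutive runs
Runs: 'z' -> z1, 'www' -> w3, 'zzz' -> z3, 'g' -> g1, 'x' -> x1
Encoded: z1w3z3g1x1


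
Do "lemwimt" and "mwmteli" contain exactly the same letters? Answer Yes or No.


String 1: 'lemwimt' -> sorted: 'eilmmtw'
String 2: 'mwmteli' -> sorted: 'eilmmtw'
Compare sorted forms: 'eilmmtw' == 'eilmmtw'
Anagram: Yes


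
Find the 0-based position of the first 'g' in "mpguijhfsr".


Input string: 'mpguijhfsr'
Target: 'g'
Scanning left to right: s[0]='m', s[1]='p', s[2]='g'
First match at index: 2


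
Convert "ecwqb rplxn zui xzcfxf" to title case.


Input string: 'ecwqb rplxn zui xzcfxf'
Operation: capitalize first letter of each word
Word transformations: 'ecwqb'->'Ecwqb', 'rplxn'->'Rplxn', 'zui'->'Zui', 'xzcfxf'->'Xzcfxf'
Result: Ecwqb Rplxn Zui Xzcfxf


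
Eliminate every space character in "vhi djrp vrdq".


Input string: 'vhi djrp vrdq'
Operation: remove all spaces
Words: 'vhi', 'djrp', 'vrdq'
Join without spaces: vhidjrpvrdq


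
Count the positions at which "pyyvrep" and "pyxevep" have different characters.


String 1: 'pyyvrep'
String 2: 'pyxevep'
Compare each position: pos 0: 'p'=='p', pos 1: 'y'=='y', pos 2: 'y'!='x', pos 3: 'v'!='e', pos 4: 'r'!='v', pos 5: 'e'=='e', pos 6: 'p'=='p'
Differing positions: 3
Hamming distance: 3


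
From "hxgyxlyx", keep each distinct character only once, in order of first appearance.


Input: 'hxgyxlyx'
Operation: keep first occurrence of each character
Scan: s[0]='h' new -> keep; s[1]='x' new -> keep; s[2]='g' new -> keep; s[3]='y' new -> keep; s[4]='x' seen -> skip; s[5]='l' new -> keep; s[6]='y' seen -> skip; s[7]='x' seen -> skip
Result: hxgyl


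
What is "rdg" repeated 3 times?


Input string: 'rdg'
Operation: repeat 3 times
Concatenation: 'rdg' + 'rdg' + 'rdg'
Result: rdgrdgrdg


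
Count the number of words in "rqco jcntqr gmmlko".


Input string: 'rqco jcntqr gmmlko'
Operation: split by spaces
Words found: 'rqco', 'jcntqr', 'gmmlko'
Word count: 3


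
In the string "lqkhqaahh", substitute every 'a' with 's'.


Input string: 'lqkhqaahh'
Operation: replace 'a' with 's'
Positions of 'a': 5, 6
After replacement: lqkhqsshh


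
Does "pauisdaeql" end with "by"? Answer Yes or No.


Input string: 'pauisdaeql'
Suffix to check: 'by'
Last 2 characters of input: 'ql'
Match: False
Result: No


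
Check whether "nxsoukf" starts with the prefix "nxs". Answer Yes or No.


Input string: 'nxsoukf'
Prefix to check: 'nxs'
First 3 characters of input: 'nxs'
Match: True
Result: Yes


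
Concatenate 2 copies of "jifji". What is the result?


Input string: 'jifji'
Operation: repeat 2 times
Concatenation: 'jifji' + 'jifji'
Result: jifjijifji


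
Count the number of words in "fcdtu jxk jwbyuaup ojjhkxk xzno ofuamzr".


Input string: 'fcdtu jxk jwbyuaup ojjhkxk xzno ofuamzr'
Operation: split by spaces
Words found: 'fcdtu', 'jxk', 'jwbyuaup', 'ojjhkxk', 'xzno', 'ofuamzr'
Word count: 6


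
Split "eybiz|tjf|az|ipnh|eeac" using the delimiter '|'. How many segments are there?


Input string: 'eybiz|tjf|az|ipnh|eeac'
Delimiter: '|'
Split result: 'eybiz', 'tjf', 'az', 'ipnh', 'eeac'
Number of parts: 5


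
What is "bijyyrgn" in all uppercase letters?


Input string: 'bijyyrgn'
Operation: convert each letter to uppercase
Mapping: 'b'->'B', 'i'->'I', 'j'->'J', 'y'->'Y', 'y'->'Y', 'r'->'R', 'g'->'G', 'n'->'N'
Result: BIJYYRGN


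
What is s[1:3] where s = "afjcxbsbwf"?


Input string: 'afjcxbsbwf'
Operation: slice [1:3]
Extract characters: s[1]='f', s[2]='j'
Result: fj


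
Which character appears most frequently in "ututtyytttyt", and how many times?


Input: 'ututtyytttyt'
Operation: tally each character
Counts: 't':7, 'u':2, 'y':3
Maximum: 't' appears 7 times


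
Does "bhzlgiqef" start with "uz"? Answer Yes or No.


Input string: 'bhzlgiqef'
Prefix to check: 'uz'
First 2 characters of input: 'bh'
Match: False
Result: No


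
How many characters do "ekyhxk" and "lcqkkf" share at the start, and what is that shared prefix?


String 1: 'ekyhxk'
String 2: 'lcqkkf'
Compare position by position:
pos 0: 'e' vs 'l' differ -> stop
Longest common prefix: "" (length 0)


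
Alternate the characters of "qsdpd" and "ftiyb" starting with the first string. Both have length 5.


String 1: 'qsdpd'
String 2: 'ftiyb'
Operation: alternate characters
Pairs: 'q'+'f', 's'+'t', 'd'+'i', 'p'+'y', 'd'+'b'
Result: qfstdipydb


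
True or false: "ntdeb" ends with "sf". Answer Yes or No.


Input string: 'ntdeb'
Suffix to check: 'sf'
Last 2 characters of input: 'eb'
Match: False
Result: No


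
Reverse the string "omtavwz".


Input string: 'omtavwz'
Operation: reverse character order
Original order: 'o' -> 'm' -> 't' -> 'a' -> 'v' -> 'w' -> 'z'
Reversed order: 'z' -> 'w' -> 'v' -> 'a' -> 't' -> 'm' -> 'o'
Result: zwvatmo


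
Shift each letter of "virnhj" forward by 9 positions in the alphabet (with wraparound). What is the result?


Input: 'virnhj', shift = 9
Operation: for each letter, (position + 9) mod 26
Mapping: 'v'(21+9=30, 30 mod 26=4)->'e', 'i'(8+9=17)->'r', 'r'(17+9=26, 26 mod 26=0)->'a', 'n'(13+9=22)->'w', 'h'(7+9=16)->'q', 'j'(9+9=18)->'s'
Result: erawqs


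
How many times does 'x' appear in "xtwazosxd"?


Input string: 'xtwazosxd'
Target character: 'x'
Scan each position: s[0]='x', s[7]='x'
Matches found at indices: 0, 7
Total: 2


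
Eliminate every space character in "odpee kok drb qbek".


Input string: 'odpee kok drb qbek'
Operation: remove all spaces
Words: 'odpee', 'kok', 'drb', 'qbek'
Join without spaces: odpeekokdrbqbek


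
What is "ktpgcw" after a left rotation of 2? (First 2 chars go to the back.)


Input: 'ktpgcw', shift = 2
Operation: split at index 2 and swap parts
Front part s[0:2] = 'kt'
Back part s[2:] = 'pgcw'
Rotated = back + front = 'pgcw' + 'kt'
Result: pgcwkt


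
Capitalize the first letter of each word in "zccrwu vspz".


Input string: 'zccrwu vspz'
Operation: capitalize first letter of each word
Word transformations: 'zccrwu'->'Zccrwu', 'vspz'->'Vspz'
Result: Zccrwu Vspz


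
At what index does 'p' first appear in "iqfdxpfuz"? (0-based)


Input string: 'iqfdxpfuz'
Target: 'p'
Scanning left to right: s[0]='i', s[1]='q', s[2]='f', s[3]='d', s[4]='x', s[5]='p'
First match at index: 5


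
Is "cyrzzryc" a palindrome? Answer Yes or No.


Input string: 'cyrzzryc'
Reversed: 'cyrzzryc'
Compare pairs: s[0]='c' vs s[7]='c' (match), s[1]='y' vs s[6]='y' (match), s[2]='r' vs s[5]='r' (match), s[3]='z' vs s[4]='z' (match)
Palindrome: Yes


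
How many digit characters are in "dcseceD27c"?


Input string: 'dcseceD27c'
Operation: count digit characters (0-9)
Scan: 'd', 'c', 's', 'e', 'c', 'e', 'D', '2'(digit), '7'(digit), 'c'
Digits found: 2
Result: 2


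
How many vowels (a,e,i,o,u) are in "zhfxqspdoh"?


Input string: 'zhfxqspdoh'
Operation: count vowels (a, e, i, o, u)
Scan: s[0]='z', s[1]='h', s[2]='f', s[3]='x', s[4]='q', s[5]='s', s[6]='p', s[7]='d', s[8]='o' (vowel), s[9]='h'
Vowels found: 1
Result: 1


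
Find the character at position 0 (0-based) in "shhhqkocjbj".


Input string: 'shhhqkocjbj'
Operation: get character at index 0
Index mapping: s[0]='s'
Result: 's'


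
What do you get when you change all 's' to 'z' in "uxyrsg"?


Input string: 'uxyrsg'
Operation: replace 's' with 'z'
Positions of 's': 4
After replacement: uxyrzg


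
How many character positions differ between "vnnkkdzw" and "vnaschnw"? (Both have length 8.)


String 1: 'vnnkkdzw'
String 2: 'vnaschnw'
Compare each position: pos 0: 'v'=='v', pos 1: 'n'=='n', pos 2: 'n'!='a', pos 3: 'k'!='s', pos 4: 'k'!='c', pos 5: 'd'!='h', pos 6: 'z'!='n', pos 7: 'w'=='w'
Differing positions: 5
Hamming distance: 5


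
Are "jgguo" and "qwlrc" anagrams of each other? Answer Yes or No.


String 1: 'jgguo' -> sorted: 'ggjou'
String 2: 'qwlrc' -> sorted: 'clqrw'
Compare sorted forms: 'ggjou' != 'clqrw'
Anagram: No


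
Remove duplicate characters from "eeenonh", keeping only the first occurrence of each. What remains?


Input: 'eeenonh'
Operation: keep first occurrence of each character
Scan: s[0]='e' new -> keep; s[1]='e' seen -> skip; s[2]='e' seen -> skip; s[3]='n' new -> keep; s[4]='o' new -> keep; s[5]='n' seen -> skip; s[6]='h' new -> keep
Result: enoh


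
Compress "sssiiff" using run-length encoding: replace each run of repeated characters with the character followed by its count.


Input: 'sssiiff'
Operation: identify consecutive runs
Runs: 'sss' -> s3, 'ii' -> i2, 'ff' -> f2
Encoded: s3i2f2


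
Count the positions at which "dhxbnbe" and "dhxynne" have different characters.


String 1: 'dhxbnbe'
String 2: 'dhxynne'
Compare each position: pos 0: 'd'=='d', pos 1: 'h'=='h', pos 2: 'x'=='x', pos 3: 'b'!='y', pos 4: 'n'=='n', pos 5: 'b'!='n', pos 6: 'e'=='e'
Differing positions: 2
Hamming distance: 2


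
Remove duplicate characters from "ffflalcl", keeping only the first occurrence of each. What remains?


Input: 'ffflalcl'
Operation: keep first occurrence of each character
Scan: s[0]='f' new -> keep; s[1]='f' seen -> skip; s[2]='f' seen -> skip; s[3]='l' new -> keep; s[4]='a' new -> keep; s[5]='l' seen -> skip; s[6]='c' new -> keep; s[7]='l' seen -> skip
Result: flac


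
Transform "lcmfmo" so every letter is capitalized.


Input string: 'lcmfmo'
Operation: convert each letter to uppercase
Mapping: 'l'->'L', 'c'->'C', 'm'->'M', 'f'->'F', 'm'->'M', 'o'->'O'
Result: LCMFMO


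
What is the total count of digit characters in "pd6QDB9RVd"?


Input string: 'pd6QDB9RVd'
Operation: count digit characters (0-9)
Scan: 'p', 'd', '6'(digit), 'Q', 'D', 'B', '9'(digit), 'R', 'V', 'd'
Digits found: 2
Result: 2


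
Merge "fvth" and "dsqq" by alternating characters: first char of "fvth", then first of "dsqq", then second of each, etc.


String 1: 'fvth'
String 2: 'dsqq'
Operation: alternate characters
Pairs: 'f'+'d', 'v'+'s', 't'+'q', 'h'+'q'
Result: fdvstqhq


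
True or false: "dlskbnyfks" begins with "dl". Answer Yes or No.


Input string: 'dlskbnyfks'
Prefix to check: 'dl'
First 2 characters of input: 'dl'
Match: True
Result: Yes


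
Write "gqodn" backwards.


Input string: 'gqodn'
Operation: reverse character order
Original order: 'g' -> 'q' -> 'o' -> 'd' -> 'n'
Reversed order: 'n' -> 'd' -> 'o' -> 'q' -> 'g'
Result: ndoqg


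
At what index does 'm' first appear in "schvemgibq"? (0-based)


Input string: 'schvemgibq'
Target: 'm'
Scanning left to right: s[0]='s', s[1]='c', s[2]='h', s[3]='v', s[4]='e', s[5]='m'
First match at index: 5


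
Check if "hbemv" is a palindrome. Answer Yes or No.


Input string: 'hbemv'
Reversed: 'vmebh'
Compare pairs: s[0]='h' vs s[4]='v' (mismatch), s[1]='b' vs s[3]='m' (mismatch)
Palindrome: No


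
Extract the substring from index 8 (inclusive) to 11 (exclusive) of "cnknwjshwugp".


Input string: 'cnknwjshwugp'
Operation: slice [8:11]
Extract characters: s[8]='w', s[9]='u', s[10]='g'
Result: wug


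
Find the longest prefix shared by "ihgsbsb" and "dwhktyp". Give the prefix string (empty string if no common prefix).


String 1: 'ihgsbsb'
String 2: 'dwhktyp'
Compare position by position:
pos 0: 'i' vs 'd' differ -> stop
Longest common prefix: "" (length 0)


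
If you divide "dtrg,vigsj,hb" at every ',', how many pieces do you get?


Input string: 'dtrg,vigsj,hb'
Delimiter: ','
Split result: 'dtrg', 'vigsj', 'hb'
Number of parts: 3


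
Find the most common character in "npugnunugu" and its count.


Input: 'npugnunugu'
Operation: tally each character
Counts: 'g':2, 'n':3, 'p':1, 'u':4
Maximum: 'u' appears 4 times


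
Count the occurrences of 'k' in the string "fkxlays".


Input string: 'fkxlays'
Target character: 'k'
Scan each position: s[1]='k'
Matches found at indices: 1
Total: 1


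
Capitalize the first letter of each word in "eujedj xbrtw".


Input string: 'eujedj xbrtw'
Operation: capitalize first letter of each word
Word transformations: 'eujedj'->'Eujedj', 'xbrtw'->'Xbrtw'
Result: Eujedj Xbrtw


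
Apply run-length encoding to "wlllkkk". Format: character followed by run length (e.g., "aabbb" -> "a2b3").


Input: 'wlllkkk'
Operation: identify consecutive runs
Runs: 'w' -> w1, 'lll' -> l3, 'kkk' -> k3
Encoded: w1l3k3


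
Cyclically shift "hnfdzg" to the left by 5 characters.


Input: 'hnfdzg', shift = 5
Operation: split at index 5 and swap parts
Front part s[0:5] = 'hnfdz'
Back part s[5:] = 'g'
Rotated = back + front = 'g' + 'hnfdz'
Result: ghnfdz


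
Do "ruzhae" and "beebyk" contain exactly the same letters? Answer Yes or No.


String 1: 'ruzhae' -> sorted: 'aehruz'
String 2: 'beebyk' -> sorted: 'bbeeky'
Compare sorted forms: 'aehruz' != 'bbeeky'
Anagram: No


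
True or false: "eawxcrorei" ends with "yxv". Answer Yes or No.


Input string: 'eawxcrorei'
Suffix to check: 'yxv'
Last 3 characters of input: 'rei'
Match: False
Result: No


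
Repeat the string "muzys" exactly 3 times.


Input string: 'muzys'
Operation: repeat 3 times
Concatenation: 'muzys' + 'muzys' + 'muzys'
Result: muzysmuzysmuzys


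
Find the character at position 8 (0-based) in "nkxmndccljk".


Input string: 'nkxmndccljk'
Operation: get character at index 8
Index mapping: s[0]='n', s[1]='k', s[2]='x', s[3]='m', s[4]='n', s[5]='d', s[6]='c', s[7]='c', s[8]='l'
Result: 'l'


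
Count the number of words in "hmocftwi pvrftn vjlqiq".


Input string: 'hmocftwi pvrftn vjlqiq'
Operation: split by spaces
Words found: 'hmocftwi', 'pvrftn', 'vjlqiq'
Word count: 3


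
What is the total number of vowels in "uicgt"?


Input string: 'uicgt'
Operation: count vowels (a, e, i, o, u)
Scan: s[0]='u' (vowel), s[1]='i' (vowel), s[2]='c', s[3]='g', s[4]='t'
Vowels found: 2
Result: 2


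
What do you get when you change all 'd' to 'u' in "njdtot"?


Input string: 'njdtot'
Operation: replace 'd' with 'u'
Positions of 'd': 2
After replacement: njutot


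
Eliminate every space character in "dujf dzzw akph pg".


Input string: 'dujf dzzw akph pg'
Operation: remove all spaces
Words: 'dujf', 'dzzw', 'akph', 'pg'
Join without spaces: dujfdzzwakphpg


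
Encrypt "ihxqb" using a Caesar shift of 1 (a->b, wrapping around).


Input: 'ihxqb', shift = 1
Operation: for each letter, (position + 1) mod 26
Mapping: 'i'(8+1=9)->'j', 'h'(7+1=8)->'i', 'x'(23+1=24)->'y', 'q'(16+1=17)->'r', 'b'(1+1=2)->'c'
Result: jiyrc


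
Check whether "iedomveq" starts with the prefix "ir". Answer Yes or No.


Input string: 'iedomveq'
Prefix to check: 'ir'
First 2 characters of input: 'ie'
Match: False
Result: No


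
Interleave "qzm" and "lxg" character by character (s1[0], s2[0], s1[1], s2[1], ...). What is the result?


String 1: 'qzm'
String 2: 'lxg'
Operation: alternate characters
Pairs: 'q'+'l', 'z'+'x', 'm'+'g'
Result: qlzxmg


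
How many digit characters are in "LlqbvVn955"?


Input string: 'LlqbvVn955'
Operation: count digit characters (0-9)
Scan: 'L', 'l', 'q', 'b', 'v', 'V', 'n', '9'(digit), '5'(digit), '5'(digit)
Digits found: 3
Result: 3


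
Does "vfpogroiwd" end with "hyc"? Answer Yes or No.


Input string: 'vfpogroiwd'
Suffix to check: 'hyc'
Last 3 characters of input: 'iwd'
Match: False
Result: No


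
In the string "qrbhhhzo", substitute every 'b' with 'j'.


Input string: 'qrbhhhzo'
Operation: replace 'b' with 'j'
Positions of 'b': 2
After replacement: qrjhhhzo


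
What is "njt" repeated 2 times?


Input string: 'njt'
Operation: repeat 2 times
Concatenation: 'njt' + 'njt'
Result: njtnjt


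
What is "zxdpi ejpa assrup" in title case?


Input string: 'zxdpi ejpa assrup'
Operation: capitalize first letter of each word
Word transformations: 'zxdpi'->'Zxdpi', 'ejpa'->'Ejpa', 'assrup'->'Assrup'
Result: Zxdpi Ejpa Assrup


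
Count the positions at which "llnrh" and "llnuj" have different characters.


String 1: 'llnrh'
String 2: 'llnuj'
Compare each position: pos 0: 'l'=='l', pos 1: 'l'=='l', pos 2: 'n'=='n', pos 3: 'r'!='u', pos 4: 'h'!='j'
Differing positions: 2
Hamming distance: 2


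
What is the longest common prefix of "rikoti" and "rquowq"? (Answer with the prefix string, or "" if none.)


String 1: 'rikoti'
String 2: 'rquowq'
Compare position by position:
pos 0: 'r' vs 'r' match
pos 1: 'i' vs 'q' differ -> stop
Longest common prefix: "r" (length 1)


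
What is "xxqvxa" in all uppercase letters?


Input string: 'xxqvxa'
Operation: convert each letter to uppercase
Mapping: 'x'->'X', 'x'->'X', 'q'->'Q', 'v'->'V', 'x'->'X', 'a'->'A'
Result: XXQVXA


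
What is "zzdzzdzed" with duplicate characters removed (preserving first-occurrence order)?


Input: 'zzdzzdzed'
Operation: keep first occurrence of each character
Scan: s[0]='z' new -> keep; s[1]='z' seen -> skip; s[2]='d' new -> keep; s[3]='z' seen -> skip; s[4]='z' seen -> skip; s[5]='d' seen -> skip; s[6]='z' seen -> skip; s[7]='e' new -> keep; s[8]='d' seen -> skip
Result: zde


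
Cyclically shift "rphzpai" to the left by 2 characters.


Input: 'rphzpai', shift = 2
Operation: split at index 2 and swap parts
Front part s[0:2] = 'rp'
Back part s[2:] = 'hzpai'
Rotated = back + front = 'hzpai' + 'rp'
Result: hzpairp


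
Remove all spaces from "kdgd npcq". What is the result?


Input string: 'kdgd npcq'
Operation: remove all spaces
Words: 'kdgd', 'npcq'
Join without spaces: kdgdnpcq


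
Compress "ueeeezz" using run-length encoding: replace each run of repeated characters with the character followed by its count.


Input: 'ueeeezz'
Operation: identify consecutive runs
Runs: 'u' -> u1, 'eeee' -> e4, 'zz' -> z2
Encoded: u1e4z2


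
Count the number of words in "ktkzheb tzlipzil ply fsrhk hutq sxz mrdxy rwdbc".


Input string: 'ktkzheb tzlipzil ply fsrhk hutq sxz mrdxy rwdbc'
Operation: split by spaces
Words found: 'ktkzheb', 'tzlipzil', 'ply', 'fsrhk', 'hutq', 'sxz', 'mrdxy', 'rwdbc'
Word count: 8


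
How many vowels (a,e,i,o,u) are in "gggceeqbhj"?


Input string: 'gggceeqbhj'
Operation: count vowels (a, e, i, o, u)
Scan: s[0]='g', s[1]='g', s[2]='g', s[3]='c', s[4]='e' (vowel), s[5]='e' (vowel), s[6]='q', s[7]='b', s[8]='h', s[9]='j'
Vowels found: 2
Result: 2


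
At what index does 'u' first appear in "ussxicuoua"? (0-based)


Input string: 'ussxicuoua'
Target: 'u'
Scanning left to right: s[0]='u'
First match at index: 0


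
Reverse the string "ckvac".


Input string: 'ckvac'
Operation: reverse character order
Original order: 'c' -> 'k' -> 'v' -> 'a' -> 'c'
Reversed order: 'c' -> 'a' -> 'v' -> 'k' -> 'c'
Result: cavkc


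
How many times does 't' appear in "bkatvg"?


Input string: 'bkatvg'
Target character: 't'
Scan each position: s[3]='t'
Matches found at indices: 3
Total: 1


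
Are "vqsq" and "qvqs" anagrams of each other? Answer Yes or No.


String 1: 'vqsq' -> sorted: 'qqsv'
String 2: 'qvqs' -> sorted: 'qqsv'
Compare sorted forms: 'qqsv' == 'qqsv'
Anagram: Yes


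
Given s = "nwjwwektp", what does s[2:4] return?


Input string: 'nwjwwektp'
Operation: slice [2:4]
Extract characters: s[2]='j', s[3]='w'
Result: jw


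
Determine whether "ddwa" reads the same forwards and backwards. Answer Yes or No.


Input string: 'ddwa'
Reversed: 'awdd'
Compare pairs: s[0]='d' vs s[3]='a' (mismatch), s[1]='d' vs s[2]='w' (mismatch)
Palindrome: No


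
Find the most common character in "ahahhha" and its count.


Input: 'ahahhha'
Operation: tally each character
Counts: 'a':3, 'h':4
Maximum: 'h' appears 4 times


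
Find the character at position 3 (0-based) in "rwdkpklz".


Input string: 'rwdkpklz'
Operation: get character at index 3
Index mapping: s[0]='r', s[1]='w', s[2]='d', s[3]='k'
Result: 'k'


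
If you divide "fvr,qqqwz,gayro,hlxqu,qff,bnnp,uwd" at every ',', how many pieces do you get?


Input string: 'fvr,qqqwz,gayro,hlxqu,qff,bnnp,uwd'
Delimiter: ','
Split result: 'fvr', 'qqqwz', 'gayro', 'hlxqu', 'qff', 'bnnp', 'uwd'
Number of parts: 7


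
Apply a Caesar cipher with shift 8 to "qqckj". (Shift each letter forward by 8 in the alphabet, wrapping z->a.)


Input: 'qqckj', shift = 8
Operation: for each letter, (position + 8) mod 26
Mapping: 'q'(16+8=24)->'y', 'q'(16+8=24)->'y', 'c'(2+8=10)->'k', 'k'(10+8=18)->'s', 'j'(9+8=17)->'r'
Result: yyksr


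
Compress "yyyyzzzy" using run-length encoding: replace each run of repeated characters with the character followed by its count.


Input: 'yyyyzzzy'
Operation: identify consecutive runs
Runs: 'yyyy' -> y4, 'zzz' -> z3, 'y' -> y1
Encoded: y4z3y1


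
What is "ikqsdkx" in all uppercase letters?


Input string: 'ikqsdkx'
Operation: convert each letter to uppercase
Mapping: 'i'->'I', 'k'->'K', 'q'->'Q', 's'->'S', 'd'->'D', 'k'->'K', 'x'->'X'
Result: IKQSDKX


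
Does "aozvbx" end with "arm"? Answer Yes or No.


Input string: 'aozvbx'
Suffix to check: 'arm'
Last 3 characters of input: 'vbx'
Match: False
Result: No


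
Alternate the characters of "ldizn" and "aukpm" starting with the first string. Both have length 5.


String 1: 'ldizn'
String 2: 'aukpm'
Operation: alternate characters
Pairs: 'l'+'a', 'd'+'u', 'i'+'k', 'z'+'p', 'n'+'m'
Result: laduikzpnm


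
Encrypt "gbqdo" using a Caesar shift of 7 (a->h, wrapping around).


Input: 'gbqdo', shift = 7
Operation: for each letter, (position + 7) mod 26
Mapping: 'g'(6+7=13)->'n', 'b'(1+7=8)->'i', 'q'(16+7=23)->'x', 'd'(3+7=10)->'k', 'o'(14+7=21)->'v'
Result: nixkv


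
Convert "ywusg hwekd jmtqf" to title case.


Input string: 'ywusg hwekd jmtqf'
Operation: capitalize first letter of each word
Word transformations: 'ywusg'->'Ywusg', 'hwekd'->'Hwekd', 'jmtqf'->'Jmtqf'
Result: Ywusg Hwekd Jmtqf


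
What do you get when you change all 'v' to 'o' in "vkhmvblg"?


Input string: 'vkhmvblg'
Operation: replace 'v' with 'o'
Positions of 'v': 0, 4
After replacement: okhmoblg


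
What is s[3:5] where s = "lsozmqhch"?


Input string: 'lsozmqhch'
Operation: slice [3:5]
Extract characters: s[3]='z', s[4]='m'
Result: zm


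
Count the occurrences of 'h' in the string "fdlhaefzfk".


Input string: 'fdlhaefzfk'
Target character: 'h'
Scan each position: s[3]='h'
Matches found at indices: 3
Total: 1


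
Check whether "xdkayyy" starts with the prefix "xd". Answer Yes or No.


Input string: 'xdkayyy'
Prefix to check: 'xd'
First 2 characters of input: 'xd'
Match: True
Result: Yes


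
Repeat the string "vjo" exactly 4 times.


Input string: 'vjo'
Operation: repeat 4 times
Concatenation: 'vjo' + 'vjo' + 'vjo' + 'vjo'
Result: vjovjovjovjo


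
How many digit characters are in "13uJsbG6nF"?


Input string: '13uJsbG6nF'
Operation: count digit characters (0-9)
Scan: '1'(digit), '3'(digit), 'u', 'J', 's', 'b', 'G', '6'(digit), 'n', 'F'
Digits found: 3
Result: 3


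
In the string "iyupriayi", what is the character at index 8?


Input string: 'iyupriayi'
Operation: get character at index 8
Index mapping: s[0]='i', s[1]='y', s[2]='u', s[3]='p', s[4]='r', s[5]='i', s[6]='a', s[7]='y', s[8]='i'
Result: 'i'


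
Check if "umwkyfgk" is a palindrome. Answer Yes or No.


Input string: 'umwkyfgk'
Reversed: 'kgfykwmu'
Compare pairs: s[0]='u' vs s[7]='k' (mismatch), s[1]='m' vs s[6]='g' (mismatch), s[2]='w' vs s[5]='f' (mismatch), s[3]='k' vs s[4]='y' (mismatch)
Palindrome: No


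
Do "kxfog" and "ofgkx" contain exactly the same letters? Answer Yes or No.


String 1: 'kxfog' -> sorted: 'fgkox'
String 2: 'ofgkx' -> sorted: 'fgkox'
Compare sorted forms: 'fgkox' == 'fgkox'
Anagram: Yes


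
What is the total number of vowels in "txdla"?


Input string: 'txdla'
Operation: count vowels (a, e, i, o, u)
Scan: s[0]='t', s[1]='x', s[2]='d', s[3]='l', s[4]='a' (vowel)
Vowels found: 1
Result: 1


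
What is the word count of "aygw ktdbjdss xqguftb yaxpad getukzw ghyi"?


Input string: 'aygw ktdbjdss xqguftb yaxpad getukzw ghyi'
Operation: split by spaces
Words found: 'aygw', 'ktdbjdss', 'xqguftb', 'yaxpad', 'getukzw', 'ghyi'
Word count: 6


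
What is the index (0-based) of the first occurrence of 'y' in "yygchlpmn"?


Input string: 'yygchlpmn'
Target: 'y'
Scanning left to right: s[0]='y'
First match at index: 0


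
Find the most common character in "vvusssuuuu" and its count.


Input: 'vvusssuuuu'
Operation: tally each character
Counts: 's':3, 'u':5, 'v':2
Maximum: 'u' appears 5 times


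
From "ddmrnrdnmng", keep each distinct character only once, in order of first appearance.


Input: 'ddmrnrdnmng'
Operation: keep first occurrence of each character
Scan: s[0]='d' new -> keep; s[1]='d' seen -> skip; s[2]='m' new -> keep; s[3]='r' new -> keep; s[4]='n' new -> keep; s[5]='r' seen -> skip; s[6]='d' seen -> skip; s[7]='n' seen -> skip; s[8]='m' seen -> skip; s[9]='n' seen -> skip; s[10]='g' new -> keep
Result: dmrng


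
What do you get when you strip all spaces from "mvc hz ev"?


Input string: 'mvc hz ev'
Operation: remove all spaces
Words: 'mvc', 'hz', 'ev'
Join without spaces: mvchzev


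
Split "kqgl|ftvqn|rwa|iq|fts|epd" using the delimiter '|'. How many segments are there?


Input string: 'kqgl|ftvqn|rwa|iq|fts|epd'
Delimiter: '|'
Split result: 'kqgl', 'ftvqn', 'rwa', 'iq', 'fts', 'epd'
Number of parts: 6


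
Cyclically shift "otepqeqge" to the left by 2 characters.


Input: 'otepqeqge', shift = 2
Operation: split at index 2 and swap parts
Front part s[0:2] = 'ot'
Back part s[2:] = 'epqeqge'
Rotated = back + front = 'epqeqge' + 'ot'
Result: epqeqgeot


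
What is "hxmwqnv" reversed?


Input string: 'hxmwqnv'
Operation: reverse character order
Original order: 'h' -> 'x' -> 'm' -> 'w' -> 'q' -> 'n' -> 'v'
Reversed order: 'v' -> 'n' -> 'q' -> 'w' -> 'm' -> 'x' -> 'h'
Result: vnqwmxh


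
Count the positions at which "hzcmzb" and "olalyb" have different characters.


String 1: 'hzcmzb'
String 2: 'olalyb'
Compare each position: pos 0: 'h'!='o', pos 1: 'z'!='l', pos 2: 'c'!='a', pos 3: 'm'!='l', pos 4: 'z'!='y', pos 5: 'b'=='b'
Differing positions: 5
Hamming distance: 5


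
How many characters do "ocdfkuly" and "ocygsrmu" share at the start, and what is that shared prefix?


String 1: 'ocdfkuly'
String 2: 'ocygsrmu'
Compare position by position:
pos 0: 'o' vs 'o' match
pos 1: 'c' vs 'c' match
pos 2: 'd' vs 'y' differ -> stop
Longest common prefix: "oc" (length 2)


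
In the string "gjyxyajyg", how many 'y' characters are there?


Input string: 'gjyxyajyg'
Target character: 'y'
Scan each position: s[2]='y', s[4]='y', s[7]='y'
Matches found at indices: 2, 4, 7
Total: 3


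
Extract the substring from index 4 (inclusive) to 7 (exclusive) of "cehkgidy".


Input string: 'cehkgidy'
Operation: slice [4:7]
Extract characters: s[4]='g', s[5]='i', s[6]='d'
Result: gid


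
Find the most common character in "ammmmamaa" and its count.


Input: 'ammmmamaa'
Operation: tally each character
Counts: 'a':4, 'm':5
Maximum: 'm' appears 5 times


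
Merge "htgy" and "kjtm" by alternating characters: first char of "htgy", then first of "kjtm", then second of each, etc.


String 1: 'htgy'
String 2: 'kjtm'
Operation: alternate characters
Pairs: 'h'+'k', 't'+'j', 'g'+'t', 'y'+'m'
Result: hktjgtym


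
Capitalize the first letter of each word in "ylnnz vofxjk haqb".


Input string: 'ylnnz vofxjk haqb'
Operation: capitalize first letter of each word
Word transformations: 'ylnnz'->'Ylnnz', 'vofxjk'->'Vofxjk', 'haqb'->'Haqb'
Result: Ylnnz Vofxjk Haqb


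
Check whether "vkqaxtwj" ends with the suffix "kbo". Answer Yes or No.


Input string: 'vkqaxtwj'
Suffix to check: 'kbo'
Last 3 characters of input: 'twj'
Match: False
Result: No


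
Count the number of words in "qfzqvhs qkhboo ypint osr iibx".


Input string: 'qfzqvhs qkhboo ypint osr iibx'
Operation: split by spaces
Words found: 'qfzqvhs', 'qkhboo', 'ypint', 'osr', 'iibx'
Word count: 5


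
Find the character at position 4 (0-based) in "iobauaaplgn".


Input string: 'iobauaaplgn'
Operation: get character at index 4
Index mapping: s[0]='i', s[1]='o', s[2]='b', s[3]='a', s[4]='u'
Result: 'u'


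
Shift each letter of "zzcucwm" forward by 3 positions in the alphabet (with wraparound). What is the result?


Input: 'zzcucwm', shift = 3
Operation: for each letter, (position + 3) mod 26
Mapping: 'z'(25+3=28, 28 mod 26=2)->'c', 'z'(25+3=28, 28 mod 26=2)->'c', 'c'(2+3=5)->'f', 'u'(20+3=23)->'x', 'c'(2+3=5)->'f', 'w'(22+3=25)->'z', 'm'(12+3=15)->'p'
Result: ccfxfzp


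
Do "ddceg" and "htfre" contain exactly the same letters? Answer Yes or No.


String 1: 'ddceg' -> sorted: 'cddeg'
String 2: 'htfre' -> sorted: 'efhrt'
Compare sorted forms: 'cddeg' != 'efhrt'
Anagram: No


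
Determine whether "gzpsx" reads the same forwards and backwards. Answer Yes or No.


Input string: 'gzpsx'
Reversed: 'xspzg'
Compare pairs: s[0]='g' vs s[4]='x' (mismatch), s[1]='z' vs s[3]='s' (mismatch)
Palindrome: No


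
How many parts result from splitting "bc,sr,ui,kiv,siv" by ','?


Input string: 'bc,sr,ui,kiv,siv'
Delimiter: ','
Split result: 'bc', 'sr', 'ui', 'kiv', 'siv'
Number of parts: 5


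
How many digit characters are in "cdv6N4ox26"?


Input string: 'cdv6N4ox26'
Operation: count digit characters (0-9)
Scan: 'c', 'd', 'v', '6'(digit), 'N', '4'(digit), 'o', 'x', '2'(digit), '6'(digit)
Digits found: 4
Result: 4


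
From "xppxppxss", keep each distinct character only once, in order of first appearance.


Input: 'xppxppxss'
Operation: keep first occurrence of each character
Scan: s[0]='x' new -> keep; s[1]='p' new -> keep; s[2]='p' seen -> skip; s[3]='x' seen -> skip; s[4]='p' seen -> skip; s[5]='p' seen -> skip; s[6]='x' seen -> skip; s[7]='s' new -> keep; s[8]='s' seen -> skip
Result: xps


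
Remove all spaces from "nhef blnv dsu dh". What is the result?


Input string: 'nhef blnv dsu dh'
Operation: remove all spaces
Words: 'nhef', 'blnv', 'dsu', 'dh'
Join without spaces: nhefblnvdsudh


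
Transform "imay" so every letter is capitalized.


Input string: 'imay'
Operation: convert each letter to uppercase
Mapping: 'i'->'I', 'm'->'M', 'a'->'A', 'y'->'Y'
Result: IMAY


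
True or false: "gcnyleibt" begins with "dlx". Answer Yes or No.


Input string: 'gcnyleibt'
Prefix to check: 'dlx'
First 3 characters of input: 'gcn'
Match: False
Result: No


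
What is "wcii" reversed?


Input string: 'wcii'
Operation: reverse character order
Original order: 'w' -> 'c' -> 'i' -> 'i'
Reversed order: 'i' -> 'i' -> 'c' -> 'w'
Result: iicw


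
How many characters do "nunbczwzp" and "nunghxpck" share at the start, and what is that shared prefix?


String 1: 'nunbczwzp'
String 2: 'nunghxpck'
Compare position by position:
pos 0: 'n' vs 'n' match
pos 1: 'u' vs 'u' match
pos 2: 'n' vs 'n' match
pos 3: 'b' vs 'g' differ -> stop
Longest common prefix: "nun" (length 3)


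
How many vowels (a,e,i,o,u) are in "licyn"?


Input string: 'licyn'
Operation: count vowels (a, e, i, o, u)
Scan: s[0]='l', s[1]='i' (vowel), s[2]='c', s[3]='y', s[4]='n'
Vowels found: 1
Result: 1


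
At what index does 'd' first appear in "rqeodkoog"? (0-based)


Input string: 'rqeodkoog'
Target: 'd'
Scanning left to right: s[0]='r', s[1]='q', s[2]='e', s[3]='o', s[4]='d'
First match at index: 4


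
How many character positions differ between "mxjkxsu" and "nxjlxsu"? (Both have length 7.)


String 1: 'mxjkxsu'
String 2: 'nxjlxsu'
Compare each position: pos 0: 'm'!='n', pos 1: 'x'=='x', pos 2: 'j'=='j', pos 3: 'k'!='l', pos 4: 'x'=='x', pos 5: 's'=='s', pos 6: 'u'=='u'
Differing positions: 2
Hamming distance: 2


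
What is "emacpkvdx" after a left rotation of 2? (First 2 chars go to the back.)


Input: 'emacpkvdx', shift = 2
Operation: split at index 2 and swap parts
Front part s[0:2] = 'em'
Back part s[2:] = 'acpkvdx'
Rotated = back + front = 'acpkvdx' + 'em'
Result: acpkvdxem


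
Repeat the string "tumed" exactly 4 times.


Input string: 'tumed'
Operation: repeat 4 times
Concatenation: 'tumed' + 'tumed' + 'tumed' + 'tumed'
Result: tumedtumedtumedtumed


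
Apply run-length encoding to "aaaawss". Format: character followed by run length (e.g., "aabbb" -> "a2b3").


Input: 'aaaawss'
Operation: identify consecutive runs
Runs: 'aaaa' -> a4, 'w' -> w1, 'ss' -> s2
Encoded: a4w1s2


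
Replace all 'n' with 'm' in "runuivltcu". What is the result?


Input string: 'runuivltcu'
Operation: replace 'n' with 'm'
Positions of 'n': 2
After replacement: rumuivltcu


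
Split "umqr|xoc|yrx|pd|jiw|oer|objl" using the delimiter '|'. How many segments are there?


Input string: 'umqr|xoc|yrx|pd|jiw|oer|objl'
Delimiter: '|'
Split result: 'umqr', 'xoc', 'yrx', 'pd', 'jiw', 'oer', 'objl'
Number of parts: 7


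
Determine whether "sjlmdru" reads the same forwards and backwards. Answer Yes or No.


Input string: 'sjlmdru'
Reversed: 'urdmljs'
Compare pairs: s[0]='s' vs s[6]='u' (mismatch), s[1]='j' vs s[5]='r' (mismatch), s[2]='l' vs s[4]='d' (mismatch)
Palindrome: No


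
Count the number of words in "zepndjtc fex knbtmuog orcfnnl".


Input string: 'zepndjtc fex knbtmuog orcfnnl'
Operation: split by spaces
Words found: 'zepndjtc', 'fex', 'knbtmuog', 'orcfnnl'
Word count: 4


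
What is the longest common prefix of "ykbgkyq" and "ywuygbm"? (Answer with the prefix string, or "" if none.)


String 1: 'ykbgkyq'
String 2: 'ywuygbm'
Compare position by position:
pos 0: 'y' vs 'y' match
pos 1: 'k' vs 'w' differ -> stop
Longest common prefix: "y" (length 1)


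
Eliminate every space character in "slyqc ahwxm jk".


Input string: 'slyqc ahwxm jk'
Operation: remove all spaces
Words: 'slyqc', 'ahwxm', 'jk'
Join without spaces: slyqcahwxmjk


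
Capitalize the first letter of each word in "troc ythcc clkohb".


Input string: 'troc ythcc clkohb'
Operation: capitalize first letter of each word
Word transformations: 'troc'->'Troc', 'ythcc'->'Ythcc', 'clkohb'->'Clkohb'
Result: Troc Ythcc Clkohb


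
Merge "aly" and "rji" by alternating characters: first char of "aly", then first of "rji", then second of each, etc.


String 1: 'aly'
String 2: 'rji'
Operation: alternate characters
Pairs: 'a'+'r', 'l'+'j', 'y'+'i'
Result: arljyi


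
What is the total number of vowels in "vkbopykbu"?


Input string: 'vkbopykbu'
Operation: count vowels (a, e, i, o, u)
Scan: s[0]='v', s[1]='k', s[2]='b', s[3]='o' (vowel), s[4]='p', s[5]='y', s[6]='k', s[7]='b', s[8]='u' (vowel)
Vowels found: 2
Result: 2


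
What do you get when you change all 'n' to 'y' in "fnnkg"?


Input string: 'fnnkg'
Operation: replace 'n' with 'y'
Positions of 'n': 1, 2
After replacement: fyykg


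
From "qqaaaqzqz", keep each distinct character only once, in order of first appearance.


Input: 'qqaaaqzqz'
Operation: keep first occurrence of each character
Scan: s[0]='q' new -> keep; s[1]='q' seen -> skip; s[2]='a' new -> keep; s[3]='a' seen -> skip; s[4]='a' seen -> skip; s[5]='q' seen -> skip; s[6]='z' new -> keep; s[7]='q' seen -> skip; s[8]='z' seen -> skip
Result: qaz


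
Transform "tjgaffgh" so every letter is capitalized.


Input string: 'tjgaffgh'
Operation: convert each letter to uppercase
Mapping: 't'->'T', 'j'->'J', 'g'->'G', 'a'->'A', 'f'->'F', 'f'->'F', 'g'->'G', 'h'->'H'
Result: TJGAFFGH


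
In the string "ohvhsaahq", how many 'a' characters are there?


Input string: 'ohvhsaahq'
Target character: 'a'
Scan each position: s[5]='a', s[6]='a'
Matches found at indices: 5, 6
Total: 2


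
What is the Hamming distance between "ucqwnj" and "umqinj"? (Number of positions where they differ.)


String 1: 'ucqwnj'
String 2: 'umqinj'
Compare each position: pos 0: 'u'=='u', pos 1: 'c'!='m', pos 2: 'q'=='q', pos 3: 'w'!='i', pos 4: 'n'=='n', pos 5: 'j'=='j'
Differing positions: 2
Hamming distance: 2


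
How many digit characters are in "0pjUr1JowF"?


Input string: '0pjUr1JowF'
Operation: count digit characters (0-9)
Scan: '0'(digit), 'p', 'j', 'U', 'r', '1'(digit), 'J', 'o', 'w', 'F'
Digits found: 2
Result: 2


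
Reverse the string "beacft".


Input string: 'beacft'
Operation: reverse character order
Original order: 'b' -> 'e' -> 'a' -> 'c' -> 'f' -> 't'
Reversed order: 't' -> 'f' -> 'c' -> 'a' -> 'e' -> 'b'
Result: tfcaeb


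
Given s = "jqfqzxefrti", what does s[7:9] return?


Input string: 'jqfqzxefrti'
Operation: slice [7:9]
Extract characters: s[7]='f', s[8]='r'
Result: fr


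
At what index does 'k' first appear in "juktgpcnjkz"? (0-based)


Input string: 'juktgpcnjkz'
Target: 'k'
Scanning left to right: s[0]='j', s[1]='u', s[2]='k'
First match at index: 2


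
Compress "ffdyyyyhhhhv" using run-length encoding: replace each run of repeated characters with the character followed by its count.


Input: 'ffdyyyyhhhhv'
Operation: identify consecutive runs
Runs: 'ff' -> f2, 'd' -> d1, 'yyyy' -> y4, 'hhhh' -> h4, 'v' -> v1
Encoded: f2d1y4h4v1


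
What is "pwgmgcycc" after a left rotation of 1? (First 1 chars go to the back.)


Input: 'pwgmgcycc', shift = 1
Operation: split at index 1 and swap parts
Front part s[0:1] = 'p'
Back part s[1:] = 'wgmgcycc'
Rotated = back + front = 'wgmgcycc' + 'p'
Result: wgmgcyccp


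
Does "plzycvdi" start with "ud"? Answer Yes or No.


Input string: 'plzycvdi'
Prefix to check: 'ud'
First 2 characters of input: 'pl'
Match: False
Result: No


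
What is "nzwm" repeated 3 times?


Input string: 'nzwm'
Operation: repeat 3 times
Concatenation: 'nzwm' + 'nzwm' + 'nzwm'
Result: nzwmnzwmnzwm


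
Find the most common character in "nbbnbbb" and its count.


Input: 'nbbnbbb'
Operation: tally each character
Counts: 'b':5, 'n':2
Maximum: 'b' appears 5 times


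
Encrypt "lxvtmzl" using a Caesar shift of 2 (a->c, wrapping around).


Input: 'lxvtmzl', shift = 2
Operation: for each letter, (position + 2) mod 26
Mapping: 'l'(11+2=13)->'n', 'x'(23+2=25)->'z', 'v'(21+2=23)->'x', 't'(19+2=21)->'v', 'm'(12+2=14)->'o', 'z'(25+2=27, 27 mod 26=1)->'b', 'l'(11+2=13)->'n'
Result: nzxvobn


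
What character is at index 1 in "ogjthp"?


Input string: 'ogjthp'
Operation: get character at index 1
Index mapping: s[0]='o', s[1]='g'
Result: 'g'


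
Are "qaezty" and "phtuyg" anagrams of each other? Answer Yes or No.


String 1: 'qaezty' -> sorted: 'aeqtyz'
String 2: 'phtuyg' -> sorted: 'ghptuy'
Compare sorted forms: 'aeqtyz' != 'ghptuy'
Anagram: No


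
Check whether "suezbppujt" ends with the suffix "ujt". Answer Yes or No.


Input string: 'suezbppujt'
Suffix to check: 'ujt'
Last 3 characters of input: 'ujt'
Match: True
Result: Yes
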